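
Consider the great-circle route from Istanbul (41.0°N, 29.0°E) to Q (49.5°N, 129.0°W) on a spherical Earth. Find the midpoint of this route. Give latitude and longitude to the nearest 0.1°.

≈ (78.5°N, 28.9°W)

Convert each endpoint to a unit vector on the sphere (x = cos φ cos λ, y = cos φ sin λ, z = sin φ).
The central angle between the endpoints is δ = arccos(p₁·p₂) ≈ 1.526 rad (87.5°).
Interpolate at f = 1/2 with slerp weights a = sin((1−f)δ)/sin δ ≈ 0.692, b = sin(fδ)/sin δ ≈ 0.692.
p = a·p₁ + b·p₂ ≈ (0.174, -0.096, 0.980); φ = arcsin(p_z) ≈ 78.54°, λ = atan2(p_y, p_x) ≈ -28.91°.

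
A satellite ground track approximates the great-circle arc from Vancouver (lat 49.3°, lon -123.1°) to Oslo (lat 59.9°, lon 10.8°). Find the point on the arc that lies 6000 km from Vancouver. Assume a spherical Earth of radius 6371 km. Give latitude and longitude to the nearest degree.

Write both endpoints as unit vectors p₁, p₂ with components (cos φ cos λ, cos φ sin λ, sin φ).
The central angle between the endpoints is δ = arccos(p₁·p₂) ≈ 1.127 rad (64.6°). The total great-circle distance is δ·R ≈ 1.127 × 6371 ≈ 7182 km, so the target fraction is f = 6000/7182 ≈ 0.835.
Interpolate at f ≈ 0.835 with slerp weights a = sin((1−f)δ)/sin δ ≈ 0.204, b = sin(fδ)/sin δ ≈ 0.895.
p = a·p₁ + b·p₂ ≈ (0.368, -0.027, 0.929); φ = arcsin(p_z) ≈ 68.33°, λ = atan2(p_y, p_x) ≈ -4.26°.

≈ lat 68°, lon -4°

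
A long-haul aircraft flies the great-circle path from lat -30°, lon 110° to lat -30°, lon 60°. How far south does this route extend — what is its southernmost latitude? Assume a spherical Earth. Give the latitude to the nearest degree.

≈ -32°

The great circle lies in the plane with unit normal n̂ = (p₁ × p₂)/|p₁ × p₂|.
Here n̂_z ≈ -0.843; the vertex latitude is φ_max = arccos|n̂_z| ≈ 32.5°.
Check via Clairaut: cos φ_max = |cos φ₁| · sin C = cos(30.0°)·sin(103.1°) ≈ 0.843, again giving ≈ 32.5°.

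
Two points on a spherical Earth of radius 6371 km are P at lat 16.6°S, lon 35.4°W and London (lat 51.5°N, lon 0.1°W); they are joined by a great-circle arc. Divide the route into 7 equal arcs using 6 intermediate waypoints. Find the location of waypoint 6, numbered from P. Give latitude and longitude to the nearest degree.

The haversine formula gives a central angle δ ≈ 1.304 rad (74.7°) between the endpoints.
Interpolate at f = 6/7 with slerp weights a = sin((1−f)δ)/sin δ ≈ 0.192, b = sin(fδ)/sin δ ≈ 0.932.
p = a·p₁ + b·p₂ ≈ (0.730, -0.108, 0.675); φ = arcsin(p_z) ≈ 42.43°, λ = atan2(p_y, p_x) ≈ -8.38°.

≈ lat 42°N, lon 8°W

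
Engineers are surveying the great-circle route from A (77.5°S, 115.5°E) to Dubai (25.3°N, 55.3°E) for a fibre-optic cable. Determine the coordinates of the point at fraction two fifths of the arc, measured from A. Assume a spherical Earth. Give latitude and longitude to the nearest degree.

Convert each endpoint to a unit vector on the sphere (x = cos φ cos λ, y = cos φ sin λ, z = sin φ).
The central angle between the endpoints is δ = arccos(p₁·p₂) ≈ 1.897 rad (108.7°).
Interpolate at f = 2/5 with slerp weights a = sin((1−f)δ)/sin δ ≈ 0.958, b = sin(fδ)/sin δ ≈ 0.726.
p = a·p₁ + b·p₂ ≈ (0.284, 0.727, -0.625); φ = arcsin(p_z) ≈ -38.69°, λ = atan2(p_y, p_x) ≈ 68.63°.

≈ (39°S, 69°E)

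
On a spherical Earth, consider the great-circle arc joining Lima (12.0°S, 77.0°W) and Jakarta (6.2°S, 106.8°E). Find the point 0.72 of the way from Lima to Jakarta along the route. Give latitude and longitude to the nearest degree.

Write both endpoints as unit vectors p₁, p₂ with components (cos φ cos λ, cos φ sin λ, sin φ).
The central angle between the endpoints is δ = arccos(p₁·p₂) ≈ 2.817 rad (161.4°).
Interpolate at f = 0.72 with slerp weights a = sin((1−f)δ)/sin δ ≈ 2.226, b = sin(fδ)/sin δ ≈ 2.814.
p = a·p₁ + b·p₂ ≈ (-0.319, 0.557, -0.767); φ = arcsin(p_z) ≈ -50.06°, λ = atan2(p_y, p_x) ≈ 119.79°.

≈ (50°S, 120°E)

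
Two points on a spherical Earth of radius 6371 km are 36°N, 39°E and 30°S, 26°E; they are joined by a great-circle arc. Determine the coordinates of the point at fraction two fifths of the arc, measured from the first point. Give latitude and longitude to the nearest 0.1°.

≈ 9.6°N, 33.4°E

From cos δ = sin φ₁ sin φ₂ + cos φ₁ cos φ₂ cos Δλ, the central angle is δ ≈ 1.171 rad (67.1°).
Interpolate at f = 2/5 with slerp weights a = sin((1−f)δ)/sin δ ≈ 0.702, b = sin(fδ)/sin δ ≈ 0.490.
p = a·p₁ + b·p₂ ≈ (0.823, 0.543, 0.167); φ = arcsin(p_z) ≈ 9.63°, λ = atan2(p_y, p_x) ≈ 33.44°.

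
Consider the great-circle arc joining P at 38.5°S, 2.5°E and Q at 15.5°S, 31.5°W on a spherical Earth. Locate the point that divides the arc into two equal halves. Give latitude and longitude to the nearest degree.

≈ 28°S, 16°W

Write both endpoints as unit vectors p₁, p₂ with components (cos φ cos λ, cos φ sin λ, sin φ).
The central angle between the endpoints is δ = arccos(p₁·p₂) ≈ 0.657 rad (37.7°).
Interpolate at f = 1/2 with slerp weights a = sin((1−f)δ)/sin δ ≈ 0.528, b = sin(fδ)/sin δ ≈ 0.528.
p = a·p₁ + b·p₂ ≈ (0.847, -0.248, -0.470); φ = arcsin(p_z) ≈ -28.04°, λ = atan2(p_y, p_x) ≈ -16.32°.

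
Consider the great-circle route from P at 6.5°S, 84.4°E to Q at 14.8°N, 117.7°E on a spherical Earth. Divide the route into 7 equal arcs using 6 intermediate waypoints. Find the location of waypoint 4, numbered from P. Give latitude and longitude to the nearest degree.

Convert each endpoint to a unit vector on the sphere (x = cos φ cos λ, y = cos φ sin λ, z = sin φ).
The central angle between the endpoints is δ = arccos(p₁·p₂) ≈ 0.686 rad (39.3°).
Interpolate at f = 4/7 with slerp weights a = sin((1−f)δ)/sin δ ≈ 0.457, b = sin(fδ)/sin δ ≈ 0.603.
p = a·p₁ + b·p₂ ≈ (-0.227, 0.969, 0.102); φ = arcsin(p_z) ≈ 5.87°, λ = atan2(p_y, p_x) ≈ 103.17°.

≈ 6°N, 103°E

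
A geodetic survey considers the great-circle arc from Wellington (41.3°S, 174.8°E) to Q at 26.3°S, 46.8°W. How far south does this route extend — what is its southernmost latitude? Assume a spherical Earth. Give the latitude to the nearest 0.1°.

≈ 62.8°S

The great circle lies in the plane with unit normal n̂ = (p₁ × p₂)/|p₁ × p₂|.
Here n̂_z ≈ +0.457; the vertex latitude is φ_max = arccos|n̂_z| ≈ 62.8°.
Check via Clairaut: cos φ_max = |cos φ₁| · sin C = cos(41.3°)·sin(142.5°) ≈ 0.457, again giving ≈ 62.8°.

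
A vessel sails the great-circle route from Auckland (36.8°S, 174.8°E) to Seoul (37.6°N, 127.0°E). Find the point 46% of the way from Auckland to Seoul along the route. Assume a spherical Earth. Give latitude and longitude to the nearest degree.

Convert each endpoint to a unit vector on the sphere (x = cos φ cos λ, y = cos φ sin λ, z = sin φ).
The central angle between the endpoints is δ = arccos(p₁·p₂) ≈ 1.510 rad (86.5°).
Interpolate at f = 0.46 with slerp weights a = sin((1−f)δ)/sin δ ≈ 0.729, b = sin(fδ)/sin δ ≈ 0.641.
p = a·p₁ + b·p₂ ≈ (-0.887, 0.459, -0.046); φ = arcsin(p_z) ≈ -2.62°, λ = atan2(p_y, p_x) ≈ 152.67°.

≈ (3°S, 153°E)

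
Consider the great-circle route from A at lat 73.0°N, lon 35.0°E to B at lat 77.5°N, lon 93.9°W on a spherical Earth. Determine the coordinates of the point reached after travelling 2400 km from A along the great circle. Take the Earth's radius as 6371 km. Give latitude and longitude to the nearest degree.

The haversine formula gives a central angle δ ≈ 0.465 rad (26.6°) between the endpoints. The total great-circle distance is δ·R ≈ 0.465 × 6371 ≈ 2961 km, so the target fraction is f = 2400/2961 ≈ 0.810.
Interpolate at f ≈ 0.810 with slerp weights a = sin((1−f)δ)/sin δ ≈ 0.196, b = sin(fδ)/sin δ ≈ 0.821.
p = a·p₁ + b·p₂ ≈ (0.035, -0.144, 0.989); φ = arcsin(p_z) ≈ 81.46°, λ = atan2(p_y, p_x) ≈ -76.39°.

≈ lat 81°N, lon 76°W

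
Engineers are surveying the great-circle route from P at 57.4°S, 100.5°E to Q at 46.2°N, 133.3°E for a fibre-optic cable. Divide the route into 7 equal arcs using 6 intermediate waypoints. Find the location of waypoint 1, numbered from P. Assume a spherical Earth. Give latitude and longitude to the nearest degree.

From cos δ = sin φ₁ sin φ₂ + cos φ₁ cos φ₂ cos Δλ, the central angle is δ ≈ 1.870 rad (107.1°).
Interpolate at f = 1/7 with slerp weights a = sin((1−f)δ)/sin δ ≈ 1.046, b = sin(fδ)/sin δ ≈ 0.276.
p = a·p₁ + b·p₂ ≈ (-0.234, 0.693, -0.682); φ = arcsin(p_z) ≈ -42.98°, λ = atan2(p_y, p_x) ≈ 108.64°.

≈ 43°S, 109°E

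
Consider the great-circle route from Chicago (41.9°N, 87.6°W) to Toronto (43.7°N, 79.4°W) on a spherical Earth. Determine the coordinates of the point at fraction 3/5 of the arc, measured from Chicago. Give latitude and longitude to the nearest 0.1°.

Convert each endpoint to a unit vector on the sphere (x = cos φ cos λ, y = cos φ sin λ, z = sin φ).
The central angle between the endpoints is δ = arccos(p₁·p₂) ≈ 0.110 rad (6.3°).
Interpolate at f = 3/5 with slerp weights a = sin((1−f)δ)/sin δ ≈ 0.401, b = sin(fδ)/sin δ ≈ 0.601.
p = a·p₁ + b·p₂ ≈ (0.092, -0.725, 0.683); φ = arcsin(p_z) ≈ 43.05°, λ = atan2(p_y, p_x) ≈ -82.74°.

≈ 43.1°N, 82.7°W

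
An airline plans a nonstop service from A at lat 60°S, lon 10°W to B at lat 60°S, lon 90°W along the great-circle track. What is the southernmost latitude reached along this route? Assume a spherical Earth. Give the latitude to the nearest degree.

≈ 66°S

The great circle lies in the plane with unit normal n̂ = (p₁ × p₂)/|p₁ × p₂|.
Here n̂_z ≈ -0.404; the vertex latitude is φ_max = arccos|n̂_z| ≈ 66.1°.
Check via Clairaut: cos φ_max = |cos φ₁| · sin C = cos(60.0°)·sin(126.0°) ≈ 0.404, again giving ≈ 66.1°.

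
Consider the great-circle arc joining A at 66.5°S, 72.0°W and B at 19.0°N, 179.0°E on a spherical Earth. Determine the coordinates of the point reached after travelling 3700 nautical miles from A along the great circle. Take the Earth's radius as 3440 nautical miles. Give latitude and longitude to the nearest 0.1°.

Convert each endpoint to a unit vector on the sphere (x = cos φ cos λ, y = cos φ sin λ, z = sin φ).
The central angle between the endpoints is δ = arccos(p₁·p₂) ≈ 2.006 rad (114.9°). The total great-circle distance is δ·R ≈ 2.006 × 3440 ≈ 6900 nmi, so the target fraction is f = 3700/6900 ≈ 0.536.
Interpolate at f ≈ 0.536 with slerp weights a = sin((1−f)δ)/sin δ ≈ 0.884, b = sin(fδ)/sin δ ≈ 0.970.
p = a·p₁ + b·p₂ ≈ (-0.808, -0.319, -0.495); φ = arcsin(p_z) ≈ -29.66°, λ = atan2(p_y, p_x) ≈ -158.45°.

≈ 29.7°S, 158.4°W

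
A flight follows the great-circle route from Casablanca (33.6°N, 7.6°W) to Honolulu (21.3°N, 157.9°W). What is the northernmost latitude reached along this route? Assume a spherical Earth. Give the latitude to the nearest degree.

≈ 64°N

The great circle lies in the plane with unit normal n̂ = (p₁ × p₂)/|p₁ × p₂|.
Here n̂_z ≈ -0.436; the vertex latitude is φ_max = arccos|n̂_z| ≈ 64.1°.
Check via Clairaut: cos φ_max = |cos φ₁| · sin C = cos(33.6°)·sin(31.6°) ≈ 0.436, again giving ≈ 64.1°.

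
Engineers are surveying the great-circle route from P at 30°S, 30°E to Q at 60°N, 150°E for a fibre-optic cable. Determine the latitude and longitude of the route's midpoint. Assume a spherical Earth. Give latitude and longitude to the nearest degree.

≈ 26°N, 65°E

Write both endpoints as unit vectors p₁, p₂ with components (cos φ cos λ, cos φ sin λ, sin φ).
The central angle between the endpoints is δ = arccos(p₁·p₂) ≈ 2.278 rad (130.5°).
Interpolate at f = 1/2 with slerp weights a = sin((1−f)δ)/sin δ ≈ 1.194, b = sin(fδ)/sin δ ≈ 1.194.
p = a·p₁ + b·p₂ ≈ (0.379, 0.816, 0.437); φ = arcsin(p_z) ≈ 25.92°, λ = atan2(p_y, p_x) ≈ 65.10°.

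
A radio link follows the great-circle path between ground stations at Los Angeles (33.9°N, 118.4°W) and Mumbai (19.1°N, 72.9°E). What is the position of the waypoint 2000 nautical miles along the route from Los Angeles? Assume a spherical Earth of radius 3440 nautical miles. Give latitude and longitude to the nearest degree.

≈ (65°N, 136°W)

Convert each endpoint to a unit vector on the sphere (x = cos φ cos λ, y = cos φ sin λ, z = sin φ).
The central angle between the endpoints is δ = arccos(p₁·p₂) ≈ 2.198 rad (125.9°). The total great-circle distance is δ·R ≈ 2.198 × 3440 ≈ 7560 nmi, so the target fraction is f = 2000/7560 ≈ 0.265.
Interpolate at f ≈ 0.265 with slerp weights a = sin((1−f)δ)/sin δ ≈ 1.233, b = sin(fδ)/sin δ ≈ 0.678.
p = a·p₁ + b·p₂ ≈ (-0.299, -0.288, 0.910); φ = arcsin(p_z) ≈ 65.49°, λ = atan2(p_y, p_x) ≈ -136.02°.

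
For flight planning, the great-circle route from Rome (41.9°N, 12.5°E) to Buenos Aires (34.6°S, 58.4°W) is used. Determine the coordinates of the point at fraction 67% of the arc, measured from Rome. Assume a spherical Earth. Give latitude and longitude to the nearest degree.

The haversine formula gives a central angle δ ≈ 1.751 rad (100.3°) between the endpoints.
Interpolate at f = 0.67 with slerp weights a = sin((1−f)δ)/sin δ ≈ 0.555, b = sin(fδ)/sin δ ≈ 0.937.
p = a·p₁ + b·p₂ ≈ (0.807, -0.567, -0.161); φ = arcsin(p_z) ≈ -9.29°, λ = atan2(p_y, p_x) ≈ -35.10°.

≈ 9°S, 35°W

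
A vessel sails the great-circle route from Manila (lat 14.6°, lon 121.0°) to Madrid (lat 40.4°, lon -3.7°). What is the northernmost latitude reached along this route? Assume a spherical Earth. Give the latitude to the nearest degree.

≈ 51°

The great circle lies in the plane with unit normal n̂ = (p₁ × p₂)/|p₁ × p₂|.
Here n̂_z ≈ -0.627; the vertex latitude is φ_max = arccos|n̂_z| ≈ 51.2°.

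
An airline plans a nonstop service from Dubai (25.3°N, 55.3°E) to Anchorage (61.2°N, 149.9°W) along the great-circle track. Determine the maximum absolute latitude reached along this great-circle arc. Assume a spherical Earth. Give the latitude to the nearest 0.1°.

≈ 79.3°N

The great circle lies in the plane with unit normal n̂ = (p₁ × p₂)/|p₁ × p₂|.
Here n̂_z ≈ +0.185; the vertex latitude is φ_max = arccos|n̂_z| ≈ 79.3°.
Check via Clairaut: cos φ_max = |cos φ₁| · sin C = cos(25.3°)·sin(11.8°) ≈ 0.185, again giving ≈ 79.3°.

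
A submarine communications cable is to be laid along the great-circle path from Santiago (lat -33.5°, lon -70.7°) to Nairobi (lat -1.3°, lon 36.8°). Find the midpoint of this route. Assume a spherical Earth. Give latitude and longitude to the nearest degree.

≈ lat -28°, lon -10°

The haversine formula gives a central angle δ ≈ 1.811 rad (103.8°) between the endpoints.
Interpolate at f = 1/2 with slerp weights a = sin((1−f)δ)/sin δ ≈ 0.810, b = sin(fδ)/sin δ ≈ 0.810.
p = a·p₁ + b·p₂ ≈ (0.872, -0.152, -0.466); φ = arcsin(p_z) ≈ -27.74°, λ = atan2(p_y, p_x) ≈ -9.92°.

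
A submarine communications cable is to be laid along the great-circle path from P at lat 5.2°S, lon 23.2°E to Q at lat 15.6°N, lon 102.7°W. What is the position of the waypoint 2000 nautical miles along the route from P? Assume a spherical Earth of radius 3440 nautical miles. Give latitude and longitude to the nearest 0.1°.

From cos δ = sin φ₁ sin φ₂ + cos φ₁ cos φ₂ cos Δλ, the central angle is δ ≈ 2.198 rad (125.9°). The total great-circle distance is δ·R ≈ 2.198 × 3440 ≈ 7561 nmi, so the target fraction is f = 2000/7561 ≈ 0.265.
Interpolate at f ≈ 0.265 with slerp weights a = sin((1−f)δ)/sin δ ≈ 1.234, b = sin(fδ)/sin δ ≈ 0.678.
p = a·p₁ + b·p₂ ≈ (0.986, -0.153, 0.071); φ = arcsin(p_z) ≈ 4.05°, λ = atan2(p_y, p_x) ≈ -8.84°.

≈ lat 4.0°N, lon 8.8°W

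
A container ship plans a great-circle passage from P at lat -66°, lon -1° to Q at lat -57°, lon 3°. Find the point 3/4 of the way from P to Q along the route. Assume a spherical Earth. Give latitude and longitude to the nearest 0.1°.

≈ lat -59.3°, lon 2.2°

From cos δ = sin φ₁ sin φ₂ + cos φ₁ cos φ₂ cos Δλ, the central angle is δ ≈ 0.160 rad (9.2°).
Interpolate at f = 3/4 with slerp weights a = sin((1−f)δ)/sin δ ≈ 0.251, b = sin(fδ)/sin δ ≈ 0.751.
p = a·p₁ + b·p₂ ≈ (0.511, 0.020, -0.859); φ = arcsin(p_z) ≈ -59.26°, λ = atan2(p_y, p_x) ≈ 2.20°.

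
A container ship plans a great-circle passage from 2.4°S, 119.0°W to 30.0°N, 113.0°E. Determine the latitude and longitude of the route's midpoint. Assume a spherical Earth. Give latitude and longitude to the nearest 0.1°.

≈ 29.0°N, 174.7°W

The haversine formula gives a central angle δ ≈ 2.158 rad (123.6°) between the endpoints.
Interpolate at f = 1/2 with slerp weights a = sin((1−f)δ)/sin δ ≈ 1.058, b = sin(fδ)/sin δ ≈ 1.058.
p = a·p₁ + b·p₂ ≈ (-0.871, -0.081, 0.485); φ = arcsin(p_z) ≈ 29.00°, λ = atan2(p_y, p_x) ≈ -174.68°.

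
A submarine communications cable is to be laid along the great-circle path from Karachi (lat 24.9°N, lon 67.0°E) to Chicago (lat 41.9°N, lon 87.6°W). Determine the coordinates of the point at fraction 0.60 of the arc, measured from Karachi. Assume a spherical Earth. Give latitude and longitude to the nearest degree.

≈ lat 72°N, lon 20°W

Convert each endpoint to a unit vector on the sphere (x = cos φ cos λ, y = cos φ sin λ, z = sin φ).
The central angle between the endpoints is δ = arccos(p₁·p₂) ≈ 1.906 rad (109.2°).
Interpolate at f = 0.60 with slerp weights a = sin((1−f)δ)/sin δ ≈ 0.731, b = sin(fδ)/sin δ ≈ 0.964.
p = a·p₁ + b·p₂ ≈ (0.289, -0.106, 0.951); φ = arcsin(p_z) ≈ 72.06°, λ = atan2(p_y, p_x) ≈ -20.14°.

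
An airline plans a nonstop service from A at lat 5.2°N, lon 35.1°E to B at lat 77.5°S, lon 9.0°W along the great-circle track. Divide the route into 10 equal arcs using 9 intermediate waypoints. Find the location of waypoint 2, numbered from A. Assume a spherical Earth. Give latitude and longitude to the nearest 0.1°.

≈ lat 11.8°S, lon 32.5°E

Write both endpoints as unit vectors p₁, p₂ with components (cos φ cos λ, cos φ sin λ, sin φ).
The central angle between the endpoints is δ = arccos(p₁·p₂) ≈ 1.504 rad (86.2°).
Interpolate at f = 2/10 with slerp weights a = sin((1−f)δ)/sin δ ≈ 0.935, b = sin(fδ)/sin δ ≈ 0.297.
p = a·p₁ + b·p₂ ≈ (0.826, 0.526, -0.205); φ = arcsin(p_z) ≈ -11.84°, λ = atan2(p_y, p_x) ≈ 32.48°.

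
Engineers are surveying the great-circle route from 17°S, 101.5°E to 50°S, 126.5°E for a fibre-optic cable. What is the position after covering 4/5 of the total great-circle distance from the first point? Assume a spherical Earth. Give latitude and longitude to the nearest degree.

Convert each endpoint to a unit vector on the sphere (x = cos φ cos λ, y = cos φ sin λ, z = sin φ).
The central angle between the endpoints is δ = arccos(p₁·p₂) ≈ 0.674 rad (38.6°).
Interpolate at f = 4/5 with slerp weights a = sin((1−f)δ)/sin δ ≈ 0.215, b = sin(fδ)/sin δ ≈ 0.823.
p = a·p₁ + b·p₂ ≈ (-0.356, 0.627, -0.693); φ = arcsin(p_z) ≈ -43.88°, λ = atan2(p_y, p_x) ≈ 119.56°.

≈ 44°S, 120°E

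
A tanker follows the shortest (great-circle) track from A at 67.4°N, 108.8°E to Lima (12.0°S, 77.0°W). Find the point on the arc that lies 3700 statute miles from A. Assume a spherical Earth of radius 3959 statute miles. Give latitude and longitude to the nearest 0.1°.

Convert each endpoint to a unit vector on the sphere (x = cos φ cos λ, y = cos φ sin λ, z = sin φ).
The central angle between the endpoints is δ = arccos(p₁·p₂) ≈ 2.172 rad (124.5°). The total great-circle distance is δ·R ≈ 2.172 × 3959 ≈ 8600 mi, so the target fraction is f = 3700/8600 ≈ 0.430.
Interpolate at f ≈ 0.430 with slerp weights a = sin((1−f)δ)/sin δ ≈ 1.146, b = sin(fδ)/sin δ ≈ 0.976.
p = a·p₁ + b·p₂ ≈ (0.073, -0.513, 0.855); φ = arcsin(p_z) ≈ 58.81°, λ = atan2(p_y, p_x) ≈ -81.93°.

≈ 58.8°N, 81.9°W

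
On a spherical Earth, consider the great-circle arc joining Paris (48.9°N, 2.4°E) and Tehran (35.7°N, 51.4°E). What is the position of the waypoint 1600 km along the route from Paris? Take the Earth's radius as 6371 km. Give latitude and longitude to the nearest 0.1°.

Write both endpoints as unit vectors p₁, p₂ with components (cos φ cos λ, cos φ sin λ, sin φ).
The central angle between the endpoints is δ = arccos(p₁·p₂) ≈ 0.660 rad (37.8°). The total great-circle distance is δ·R ≈ 0.660 × 6371 ≈ 4205 km, so the target fraction is f = 1600/4205 ≈ 0.380.
Interpolate at f ≈ 0.380 with slerp weights a = sin((1−f)δ)/sin δ ≈ 0.648, b = sin(fδ)/sin δ ≈ 0.405.
p = a·p₁ + b·p₂ ≈ (0.631, 0.275, 0.725); φ = arcsin(p_z) ≈ 46.48°, λ = atan2(p_y, p_x) ≈ 23.55°.

≈ (46.5°N, 23.5°E)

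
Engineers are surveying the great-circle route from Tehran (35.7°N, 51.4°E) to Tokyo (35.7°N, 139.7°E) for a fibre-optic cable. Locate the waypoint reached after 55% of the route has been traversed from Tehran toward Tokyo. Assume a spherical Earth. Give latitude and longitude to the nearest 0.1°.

≈ 44.9°N, 100.4°E

Write both endpoints as unit vectors p₁, p₂ with components (cos φ cos λ, cos φ sin λ, sin φ).
The central angle between the endpoints is δ = arccos(p₁·p₂) ≈ 1.202 rad (68.9°).
Interpolate at f = 0.55 with slerp weights a = sin((1−f)δ)/sin δ ≈ 0.552, b = sin(fδ)/sin δ ≈ 0.658.
p = a·p₁ + b·p₂ ≈ (-0.128, 0.696, 0.706); φ = arcsin(p_z) ≈ 44.94°, λ = atan2(p_y, p_x) ≈ 100.42°.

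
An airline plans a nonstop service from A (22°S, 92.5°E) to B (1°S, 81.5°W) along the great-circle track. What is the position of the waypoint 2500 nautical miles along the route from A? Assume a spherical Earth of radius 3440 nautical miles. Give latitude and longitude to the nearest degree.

Write both endpoints as unit vectors p₁, p₂ with components (cos φ cos λ, cos φ sin λ, sin φ).
The central angle between the endpoints is δ = arccos(p₁·p₂) ≈ 2.727 rad (156.3°). The total great-circle distance is δ·R ≈ 2.727 × 3440 ≈ 9382 nmi, so the target fraction is f = 2500/9382 ≈ 0.266.
Interpolate at f ≈ 0.266 with slerp weights a = sin((1−f)δ)/sin δ ≈ 2.259, b = sin(fδ)/sin δ ≈ 1.651.
p = a·p₁ + b·p₂ ≈ (0.153, 0.460, -0.875); φ = arcsin(p_z) ≈ -61.03°, λ = atan2(p_y, p_x) ≈ 71.63°.

≈ (61°S, 72°E)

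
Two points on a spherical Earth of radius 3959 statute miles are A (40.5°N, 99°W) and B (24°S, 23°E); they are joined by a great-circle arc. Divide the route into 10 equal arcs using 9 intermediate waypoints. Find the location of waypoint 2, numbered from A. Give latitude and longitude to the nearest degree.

Write both endpoints as unit vectors p₁, p₂ with components (cos φ cos λ, cos φ sin λ, sin φ).
The central angle between the endpoints is δ = arccos(p₁·p₂) ≈ 2.255 rad (129.2°).
Interpolate at f = 2/10 with slerp weights a = sin((1−f)δ)/sin δ ≈ 1.256, b = sin(fδ)/sin δ ≈ 0.563.
p = a·p₁ + b·p₂ ≈ (0.324, -0.742, 0.587); φ = arcsin(p_z) ≈ 35.92°, λ = atan2(p_y, p_x) ≈ -66.43°.

≈ (36°N, 66°W)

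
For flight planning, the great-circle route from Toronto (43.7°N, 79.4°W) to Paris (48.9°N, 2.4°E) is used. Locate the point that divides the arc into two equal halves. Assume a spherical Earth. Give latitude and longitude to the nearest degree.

Convert each endpoint to a unit vector on the sphere (x = cos φ cos λ, y = cos φ sin λ, z = sin φ).
The central angle between the endpoints is δ = arccos(p₁·p₂) ≈ 0.942 rad (54.0°).
Interpolate at f = 1/2 with slerp weights a = sin((1−f)δ)/sin δ ≈ 0.561, b = sin(fδ)/sin δ ≈ 0.561.
p = a·p₁ + b·p₂ ≈ (0.443, -0.383, 0.810); φ = arcsin(p_z) ≈ 54.14°, λ = atan2(p_y, p_x) ≈ -40.86°.

≈ 54°N, 41°W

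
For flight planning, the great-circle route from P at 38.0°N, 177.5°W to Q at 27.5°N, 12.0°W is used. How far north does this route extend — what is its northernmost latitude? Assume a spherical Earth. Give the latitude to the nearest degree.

≈ 79°N

The great circle lies in the plane with unit normal n̂ = (p₁ × p₂)/|p₁ × p₂|.
Here n̂_z ≈ +0.190; the vertex latitude is φ_max = arccos|n̂_z| ≈ 79.0°.
Check via Clairaut: cos φ_max = |cos φ₁| · sin C = cos(38.0°)·sin(14.0°) ≈ 0.190, again giving ≈ 79.0°.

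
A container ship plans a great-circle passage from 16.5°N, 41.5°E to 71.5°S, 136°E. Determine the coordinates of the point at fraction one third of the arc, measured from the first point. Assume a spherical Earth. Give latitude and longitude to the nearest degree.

Convert each endpoint to a unit vector on the sphere (x = cos φ cos λ, y = cos φ sin λ, z = sin φ).
The central angle between the endpoints is δ = arccos(p₁·p₂) ≈ 1.868 rad (107.1°).
Interpolate at f = 1/3 with slerp weights a = sin((1−f)δ)/sin δ ≈ 0.991, b = sin(fδ)/sin δ ≈ 0.610.
p = a·p₁ + b·p₂ ≈ (0.572, 0.764, -0.297); φ = arcsin(p_z) ≈ -17.28°, λ = atan2(p_y, p_x) ≈ 53.16°.

≈ 17°S, 53°E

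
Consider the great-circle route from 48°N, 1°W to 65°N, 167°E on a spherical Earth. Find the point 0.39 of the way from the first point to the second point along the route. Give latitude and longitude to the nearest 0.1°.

≈ 73.7°N, 7.6°E

Write both endpoints as unit vectors p₁, p₂ with components (cos φ cos λ, cos φ sin λ, sin φ).
The central angle between the endpoints is δ = arccos(p₁·p₂) ≈ 1.163 rad (66.6°).
Interpolate at f = 0.39 with slerp weights a = sin((1−f)δ)/sin δ ≈ 0.710, b = sin(fδ)/sin δ ≈ 0.477.
p = a·p₁ + b·p₂ ≈ (0.278, 0.037, 0.960); φ = arcsin(p_z) ≈ 73.70°, λ = atan2(p_y, p_x) ≈ 7.59°.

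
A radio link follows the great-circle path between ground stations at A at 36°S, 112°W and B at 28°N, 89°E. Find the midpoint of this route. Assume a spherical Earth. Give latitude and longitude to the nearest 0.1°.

Write both endpoints as unit vectors p₁, p₂ with components (cos φ cos λ, cos φ sin λ, sin φ).
The central angle between the endpoints is δ = arccos(p₁·p₂) ≈ 2.802 rad (160.5°).
Interpolate at f = 1/2 with slerp weights a = sin((1−f)δ)/sin δ ≈ 2.957, b = sin(fδ)/sin δ ≈ 2.957.
p = a·p₁ + b·p₂ ≈ (-0.851, 0.392, -0.350); φ = arcsin(p_z) ≈ -20.48°, λ = atan2(p_y, p_x) ≈ 155.23°.

≈ 20.5°S, 155.2°E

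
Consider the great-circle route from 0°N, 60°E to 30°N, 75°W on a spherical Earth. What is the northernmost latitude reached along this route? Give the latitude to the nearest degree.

The great circle lies in the plane with unit normal n̂ = (p₁ × p₂)/|p₁ × p₂|.
Here n̂_z ≈ -0.775; the vertex latitude is φ_max = arccos|n̂_z| ≈ 39.2°.
Check via Clairaut: cos φ_max = |cos φ₁| · sin C = cos(0.0°)·sin(50.8°) ≈ 0.775, again giving ≈ 39.2°.

≈ 39°N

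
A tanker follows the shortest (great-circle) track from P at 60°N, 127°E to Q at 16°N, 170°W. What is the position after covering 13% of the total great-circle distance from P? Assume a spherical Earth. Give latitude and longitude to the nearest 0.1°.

≈ 56.9°N, 141.5°E

Write both endpoints as unit vectors p₁, p₂ with components (cos φ cos λ, cos φ sin λ, sin φ).
The central angle between the endpoints is δ = arccos(p₁·p₂) ≈ 1.096 rad (62.8°).
Interpolate at f = 0.13 with slerp weights a = sin((1−f)δ)/sin δ ≈ 0.917, b = sin(fδ)/sin δ ≈ 0.160.
p = a·p₁ + b·p₂ ≈ (-0.427, 0.339, 0.838); φ = arcsin(p_z) ≈ 56.94°, λ = atan2(p_y, p_x) ≈ 141.52°.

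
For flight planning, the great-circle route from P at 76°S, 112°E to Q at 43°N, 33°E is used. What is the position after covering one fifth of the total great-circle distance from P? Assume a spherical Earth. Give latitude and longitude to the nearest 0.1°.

Write both endpoints as unit vectors p₁, p₂ with components (cos φ cos λ, cos φ sin λ, sin φ).
The central angle between the endpoints is δ = arccos(p₁·p₂) ≈ 2.250 rad (128.9°).
Interpolate at f = 1/5 with slerp weights a = sin((1−f)δ)/sin δ ≈ 1.251, b = sin(fδ)/sin δ ≈ 0.559.
p = a·p₁ + b·p₂ ≈ (0.229, 0.503, -0.833); φ = arcsin(p_z) ≈ -56.42°, λ = atan2(p_y, p_x) ≈ 65.50°.

≈ 56.4°S, 65.5°E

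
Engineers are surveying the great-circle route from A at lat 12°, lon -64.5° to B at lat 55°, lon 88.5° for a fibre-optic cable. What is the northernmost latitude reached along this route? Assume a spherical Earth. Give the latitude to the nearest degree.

The great circle lies in the plane with unit normal n̂ = (p₁ × p₂)/|p₁ × p₂|.
Here n̂_z ≈ +0.270; the vertex latitude is φ_max = arccos|n̂_z| ≈ 74.3°.
Check via Clairaut: cos φ_max = |cos φ₁| · sin C = cos(12.0°)·sin(16.0°) ≈ 0.270, again giving ≈ 74.3°.

≈ 74°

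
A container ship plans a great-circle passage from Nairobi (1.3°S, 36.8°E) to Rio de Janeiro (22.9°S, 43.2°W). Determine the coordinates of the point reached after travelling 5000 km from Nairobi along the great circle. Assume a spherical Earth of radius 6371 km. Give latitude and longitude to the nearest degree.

Convert each endpoint to a unit vector on the sphere (x = cos φ cos λ, y = cos φ sin λ, z = sin φ).
The central angle between the endpoints is δ = arccos(p₁·p₂) ≈ 1.401 rad (80.3°). The total great-circle distance is δ·R ≈ 1.401 × 6371 ≈ 8927 km, so the target fraction is f = 5000/8927 ≈ 0.560.
Interpolate at f ≈ 0.560 with slerp weights a = sin((1−f)δ)/sin δ ≈ 0.587, b = sin(fδ)/sin δ ≈ 0.717.
p = a·p₁ + b·p₂ ≈ (0.951, -0.101, -0.292); φ = arcsin(p_z) ≈ -17.00°, λ = atan2(p_y, p_x) ≈ -6.05°.

≈ 17°S, 6°W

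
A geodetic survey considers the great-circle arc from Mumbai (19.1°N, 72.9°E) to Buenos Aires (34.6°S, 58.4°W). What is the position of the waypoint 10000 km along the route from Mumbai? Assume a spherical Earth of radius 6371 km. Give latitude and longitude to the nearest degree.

≈ (28°S, 6°W)

Write both endpoints as unit vectors p₁, p₂ with components (cos φ cos λ, cos φ sin λ, sin φ).
The central angle between the endpoints is δ = arccos(p₁·p₂) ≈ 2.345 rad (134.4°). The total great-circle distance is δ·R ≈ 2.345 × 6371 ≈ 14940 km, so the target fraction is f = 10000/14940 ≈ 0.669.
Interpolate at f ≈ 0.669 with slerp weights a = sin((1−f)δ)/sin δ ≈ 0.979, b = sin(fδ)/sin δ ≈ 1.399.
p = a·p₁ + b·p₂ ≈ (0.875, -0.096, -0.474); φ = arcsin(p_z) ≈ -28.28°, λ = atan2(p_y, p_x) ≈ -6.28°.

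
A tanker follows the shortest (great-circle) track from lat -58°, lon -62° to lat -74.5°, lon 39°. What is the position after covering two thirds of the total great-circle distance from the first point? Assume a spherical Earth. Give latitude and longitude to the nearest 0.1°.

From cos δ = sin φ₁ sin φ₂ + cos φ₁ cos φ₂ cos Δλ, the central angle is δ ≈ 0.660 rad (37.8°).
Interpolate at f = 2/3 with slerp weights a = sin((1−f)δ)/sin δ ≈ 0.356, b = sin(fδ)/sin δ ≈ 0.695.
p = a·p₁ + b·p₂ ≈ (0.233, -0.050, -0.971); φ = arcsin(p_z) ≈ -76.23°, λ = atan2(p_y, p_x) ≈ -12.05°.

≈ lat -76.2°, lon -12.0°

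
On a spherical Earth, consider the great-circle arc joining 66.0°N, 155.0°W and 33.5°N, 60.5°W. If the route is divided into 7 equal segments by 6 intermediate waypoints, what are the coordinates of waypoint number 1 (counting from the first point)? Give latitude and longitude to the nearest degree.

≈ 67°N, 133°W

From cos δ = sin φ₁ sin φ₂ + cos φ₁ cos φ₂ cos Δλ, the central angle is δ ≈ 1.073 rad (61.5°).
Interpolate at f = 1/7 with slerp weights a = sin((1−f)δ)/sin δ ≈ 0.905, b = sin(fδ)/sin δ ≈ 0.174.
p = a·p₁ + b·p₂ ≈ (-0.262, -0.282, 0.923); φ = arcsin(p_z) ≈ 67.36°, λ = atan2(p_y, p_x) ≈ -132.96°.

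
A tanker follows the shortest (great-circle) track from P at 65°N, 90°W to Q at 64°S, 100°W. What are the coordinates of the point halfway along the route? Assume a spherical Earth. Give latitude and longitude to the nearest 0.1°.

≈ 0.5°N, 95.1°W

Convert each endpoint to a unit vector on the sphere (x = cos φ cos λ, y = cos φ sin λ, z = sin φ).
The central angle between the endpoints is δ = arccos(p₁·p₂) ≈ 2.255 rad (129.2°).
Interpolate at f = 1/2 with slerp weights a = sin((1−f)δ)/sin δ ≈ 1.166, b = sin(fδ)/sin δ ≈ 1.166.
p = a·p₁ + b·p₂ ≈ (-0.089, -0.996, 0.009); φ = arcsin(p_z) ≈ 0.50°, λ = atan2(p_y, p_x) ≈ -95.09°.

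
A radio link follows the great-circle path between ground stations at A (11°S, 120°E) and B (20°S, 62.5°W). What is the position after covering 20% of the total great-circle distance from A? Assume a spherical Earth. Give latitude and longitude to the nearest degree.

≈ (41°S, 123°E)

The haversine formula gives a central angle δ ≈ 2.599 rad (148.9°) between the endpoints.
Interpolate at f = 0.20 with slerp weights a = sin((1−f)δ)/sin δ ≈ 1.691, b = sin(fδ)/sin δ ≈ 0.962.
p = a·p₁ + b·p₂ ≈ (-0.413, 0.636, -0.652); φ = arcsin(p_z) ≈ -40.66°, λ = atan2(p_y, p_x) ≈ 122.98°.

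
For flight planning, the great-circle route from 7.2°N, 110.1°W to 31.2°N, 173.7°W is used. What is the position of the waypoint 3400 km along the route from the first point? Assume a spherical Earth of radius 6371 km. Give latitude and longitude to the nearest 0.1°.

From cos δ = sin φ₁ sin φ₂ + cos φ₁ cos φ₂ cos Δλ, the central angle is δ ≈ 1.113 rad (63.8°). The total great-circle distance is δ·R ≈ 1.113 × 6371 ≈ 7089 km, so the target fraction is f = 3400/7089 ≈ 0.480.
Interpolate at f ≈ 0.480 with slerp weights a = sin((1−f)δ)/sin δ ≈ 0.610, b = sin(fδ)/sin δ ≈ 0.567.
p = a·p₁ + b·p₂ ≈ (-0.690, -0.622, 0.370); φ = arcsin(p_z) ≈ 21.73°, λ = atan2(p_y, p_x) ≈ -137.99°.

≈ 21.7°N, 138.0°W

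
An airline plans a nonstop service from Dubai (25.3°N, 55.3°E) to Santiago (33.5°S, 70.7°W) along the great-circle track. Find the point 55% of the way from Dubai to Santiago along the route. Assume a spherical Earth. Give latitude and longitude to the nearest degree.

≈ (12°S, 9°W)

The haversine formula gives a central angle δ ≈ 2.317 rad (132.8°) between the endpoints.
Interpolate at f = 0.55 with slerp weights a = sin((1−f)δ)/sin δ ≈ 1.177, b = sin(fδ)/sin δ ≈ 1.303.
p = a·p₁ + b·p₂ ≈ (0.965, -0.151, -0.216); φ = arcsin(p_z) ≈ -12.49°, λ = atan2(p_y, p_x) ≈ -8.88°.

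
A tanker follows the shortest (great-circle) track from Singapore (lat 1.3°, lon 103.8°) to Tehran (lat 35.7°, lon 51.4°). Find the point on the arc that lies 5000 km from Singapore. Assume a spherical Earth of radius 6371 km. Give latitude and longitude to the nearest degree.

The haversine formula gives a central angle δ ≈ 1.037 rad (59.4°) between the endpoints. The total great-circle distance is δ·R ≈ 1.037 × 6371 ≈ 6608 km, so the target fraction is f = 5000/6608 ≈ 0.757.
Interpolate at f ≈ 0.757 with slerp weights a = sin((1−f)δ)/sin δ ≈ 0.290, b = sin(fδ)/sin δ ≈ 0.821.
p = a·p₁ + b·p₂ ≈ (0.347, 0.803, 0.486); φ = arcsin(p_z) ≈ 29.05°, λ = atan2(p_y, p_x) ≈ 66.64°.

≈ lat 29°, lon 67°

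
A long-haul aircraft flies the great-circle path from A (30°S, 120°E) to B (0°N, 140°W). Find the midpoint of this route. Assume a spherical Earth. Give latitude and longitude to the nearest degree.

Write both endpoints as unit vectors p₁, p₂ with components (cos φ cos λ, cos φ sin λ, sin φ).
The central angle between the endpoints is δ = arccos(p₁·p₂) ≈ 1.722 rad (98.6°).
Interpolate at f = 1/2 with slerp weights a = sin((1−f)δ)/sin δ ≈ 0.767, b = sin(fδ)/sin δ ≈ 0.767.
p = a·p₁ + b·p₂ ≈ (-0.920, 0.082, -0.384); φ = arcsin(p_z) ≈ -22.55°, λ = atan2(p_y, p_x) ≈ 174.89°.

≈ (23°S, 175°E)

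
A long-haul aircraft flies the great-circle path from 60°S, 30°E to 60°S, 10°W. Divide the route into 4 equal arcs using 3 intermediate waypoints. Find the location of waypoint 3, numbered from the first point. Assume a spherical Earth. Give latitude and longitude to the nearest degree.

Write both endpoints as unit vectors p₁, p₂ with components (cos φ cos λ, cos φ sin λ, sin φ).
The central angle between the endpoints is δ = arccos(p₁·p₂) ≈ 0.344 rad (19.7°).
Interpolate at f = 3/4 with slerp weights a = sin((1−f)δ)/sin δ ≈ 0.255, b = sin(fδ)/sin δ ≈ 0.757.
p = a·p₁ + b·p₂ ≈ (0.483, -0.002, -0.876); φ = arcsin(p_z) ≈ -61.13°, λ = atan2(p_y, p_x) ≈ -0.24°.

≈ 61°S, 0°E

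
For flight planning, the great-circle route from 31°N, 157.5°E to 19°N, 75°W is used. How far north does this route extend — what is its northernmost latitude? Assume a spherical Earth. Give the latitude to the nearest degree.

The great circle lies in the plane with unit normal n̂ = (p₁ × p₂)/|p₁ × p₂|.
Here n̂_z ≈ +0.680; the vertex latitude is φ_max = arccos|n̂_z| ≈ 47.2°.

≈ 47°N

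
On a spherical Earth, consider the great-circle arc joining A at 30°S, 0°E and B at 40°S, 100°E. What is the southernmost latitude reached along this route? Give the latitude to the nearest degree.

≈ 48°S

The great circle lies in the plane with unit normal n̂ = (p₁ × p₂)/|p₁ × p₂|.
Here n̂_z ≈ +0.668; the vertex latitude is φ_max = arccos|n̂_z| ≈ 48.1°.
Check via Clairaut: cos φ_max = |cos φ₁| · sin C = cos(30.0°)·sin(129.6°) ≈ 0.668, again giving ≈ 48.1°.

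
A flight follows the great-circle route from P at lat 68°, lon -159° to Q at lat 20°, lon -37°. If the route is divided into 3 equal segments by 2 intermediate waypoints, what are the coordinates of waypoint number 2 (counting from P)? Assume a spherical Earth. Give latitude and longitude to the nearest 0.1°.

≈ lat 45.6°, lon -49.2°

Write both endpoints as unit vectors p₁, p₂ with components (cos φ cos λ, cos φ sin λ, sin φ).
The central angle between the endpoints is δ = arccos(p₁·p₂) ≈ 1.440 rad (82.5°).
Interpolate at f = 2/3 with slerp weights a = sin((1−f)δ)/sin δ ≈ 0.466, b = sin(fδ)/sin δ ≈ 0.826.
p = a·p₁ + b·p₂ ≈ (0.457, -0.530, 0.714); φ = arcsin(p_z) ≈ 45.59°, λ = atan2(p_y, p_x) ≈ -49.21°.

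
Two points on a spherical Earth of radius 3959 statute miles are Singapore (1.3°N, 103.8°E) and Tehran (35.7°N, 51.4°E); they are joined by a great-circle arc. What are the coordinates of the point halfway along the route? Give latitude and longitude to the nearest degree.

The haversine formula gives a central angle δ ≈ 1.037 rad (59.4°) between the endpoints.
Interpolate at f = 1/2 with slerp weights a = sin((1−f)δ)/sin δ ≈ 0.576, b = sin(fδ)/sin δ ≈ 0.576.
p = a·p₁ + b·p₂ ≈ (0.154, 0.924, 0.349); φ = arcsin(p_z) ≈ 20.43°, λ = atan2(p_y, p_x) ≈ 80.52°.

≈ 20°N, 81°E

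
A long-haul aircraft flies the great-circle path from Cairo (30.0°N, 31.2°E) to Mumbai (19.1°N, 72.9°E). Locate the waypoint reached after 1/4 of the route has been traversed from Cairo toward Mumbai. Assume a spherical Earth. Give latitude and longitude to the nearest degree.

≈ 28°N, 42°E

Convert each endpoint to a unit vector on the sphere (x = cos φ cos λ, y = cos φ sin λ, z = sin φ).
The central angle between the endpoints is δ = arccos(p₁·p₂) ≈ 0.685 rad (39.2°).
Interpolate at f = 1/4 with slerp weights a = sin((1−f)δ)/sin δ ≈ 0.777, b = sin(fδ)/sin δ ≈ 0.269.
p = a·p₁ + b·p₂ ≈ (0.650, 0.592, 0.477); φ = arcsin(p_z) ≈ 28.46°, λ = atan2(p_y, p_x) ≈ 42.30°.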